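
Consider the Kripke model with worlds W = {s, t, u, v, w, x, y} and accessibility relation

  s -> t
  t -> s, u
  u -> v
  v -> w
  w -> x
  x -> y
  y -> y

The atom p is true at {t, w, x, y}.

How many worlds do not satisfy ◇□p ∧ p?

s: ◇□p is F, p is F. ✗
t: ◇□p is T, p is T. ✓
u: ◇□p is T, p is F. ✗
v: ◇□p is T, p is F. ✗
w: ◇□p is T, p is T. ✓
x: ◇□p is T, p is T. ✓
y: ◇□p is T, p is T. ✓
Satisfying worlds: {t, w, x, y}.
So ◇□p ∧ p fails at the other 3 worlds.

3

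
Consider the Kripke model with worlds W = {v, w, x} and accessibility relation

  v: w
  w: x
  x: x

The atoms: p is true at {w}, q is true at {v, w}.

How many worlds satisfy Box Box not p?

v: successors {w}; Box not p there: w:T. ✓
w: successors {x}; Box not p there: x:T. ✓
x: successors {x}; Box not p there: x:T. ✓
Satisfying worlds: {v, w, x}.

3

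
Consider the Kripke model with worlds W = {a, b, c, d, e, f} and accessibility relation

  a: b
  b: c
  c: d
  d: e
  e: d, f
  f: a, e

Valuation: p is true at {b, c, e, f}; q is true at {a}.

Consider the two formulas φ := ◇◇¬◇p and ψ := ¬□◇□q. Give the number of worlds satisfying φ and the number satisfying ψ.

For ◇◇¬◇p:
a: successors {b}; ◇¬◇p there: b:T. ✓
b: successors {c}; ◇¬◇p there: c:F. ✗
c: successors {d}; ◇¬◇p there: d:F. ✗
d: successors {e}; ◇¬◇p there: e:F. ✗
e: successors {d, f}; ◇¬◇p there: d:F, f:F. ✗
f: successors {a, e}; ◇¬◇p there: a:F, e:F. ✗
— 1 world.
For ¬□◇□q:
a: □◇□q is F. ✓
b: □◇□q is F. ✓
c: □◇□q is F. ✓
d: □◇□q is F. ✓
e: □◇□q is F. ✓
f: □◇□q is F. ✓
— 6 worlds.

1 and 6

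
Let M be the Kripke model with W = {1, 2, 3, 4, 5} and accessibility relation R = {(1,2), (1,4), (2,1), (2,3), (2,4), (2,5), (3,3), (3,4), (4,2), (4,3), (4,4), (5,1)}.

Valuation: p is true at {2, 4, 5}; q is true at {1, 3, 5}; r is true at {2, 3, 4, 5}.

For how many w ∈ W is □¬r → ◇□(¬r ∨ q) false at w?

1

1: □¬r is F, ◇□(¬r ∨ q) is F. ✓
2: □¬r is F, ◇□(¬r ∨ q) is T. ✓
3: □¬r is F, ◇□(¬r ∨ q) is F. ✓
4: □¬r is F, ◇□(¬r ∨ q) is F. ✓
5: □¬r is T, ◇□(¬r ∨ q) is F. ✗
Satisfying worlds: {1, 2, 3, 4}.
So □¬r → ◇□(¬r ∨ q) fails at the other 1 world.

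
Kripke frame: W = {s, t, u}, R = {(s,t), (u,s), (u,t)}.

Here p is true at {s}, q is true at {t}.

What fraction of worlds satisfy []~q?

1/3

s: successors {t}; ~q there: t:F. ✗
t: no successors, so []~q holds vacuously. ✓
u: successors {s, t}; ~q there: s:T, t:F. ✗
That's 1 of 3 worlds, so 1/3.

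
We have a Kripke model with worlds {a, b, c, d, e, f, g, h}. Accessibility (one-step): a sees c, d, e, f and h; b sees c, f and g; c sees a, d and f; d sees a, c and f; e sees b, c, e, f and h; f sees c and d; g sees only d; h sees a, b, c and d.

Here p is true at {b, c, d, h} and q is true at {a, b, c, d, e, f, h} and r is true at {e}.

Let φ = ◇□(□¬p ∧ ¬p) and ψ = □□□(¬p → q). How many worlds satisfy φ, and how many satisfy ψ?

0 and 6

For ◇□(□¬p ∧ ¬p):
a: successors {c, d, e, f, h}; □(□¬p ∧ ¬p) there: c:F, d:F, e:F, f:F, h:F. ✗
b: successors {c, f, g}; □(□¬p ∧ ¬p) there: c:F, f:F, g:F. ✗
c: successors {a, d, f}; □(□¬p ∧ ¬p) there: a:F, d:F, f:F. ✗
d: successors {a, c, f}; □(□¬p ∧ ¬p) there: a:F, c:F, f:F. ✗
e: successors {b, c, e, f, h}; □(□¬p ∧ ¬p) there: b:F, c:F, e:F, f:F, h:F. ✗
f: successors {c, d}; □(□¬p ∧ ¬p) there: c:F, d:F. ✗
g: successors {d}; □(□¬p ∧ ¬p) there: d:F. ✗
h: successors {a, b, c, d}; □(□¬p ∧ ¬p) there: a:F, b:F, c:F, d:F. ✗
— 0 worlds.
For □□□(¬p → q):
a: successors {c, d, e, f, h}; □□(¬p → q) there: c:T, d:T, e:F, f:T, h:F. ✗
b: successors {c, f, g}; □□(¬p → q) there: c:T, f:T, g:T. ✓
c: successors {a, d, f}; □□(¬p → q) there: a:T, d:T, f:T. ✓
d: successors {a, c, f}; □□(¬p → q) there: a:T, c:T, f:T. ✓
e: successors {b, c, e, f, h}; □□(¬p → q) there: b:T, c:T, e:F, f:T, h:F. ✗
f: successors {c, d}; □□(¬p → q) there: c:T, d:T. ✓
g: successors {d}; □□(¬p → q) there: d:T. ✓
h: successors {a, b, c, d}; □□(¬p → q) there: a:T, b:T, c:T, d:T. ✓
— 6 worlds.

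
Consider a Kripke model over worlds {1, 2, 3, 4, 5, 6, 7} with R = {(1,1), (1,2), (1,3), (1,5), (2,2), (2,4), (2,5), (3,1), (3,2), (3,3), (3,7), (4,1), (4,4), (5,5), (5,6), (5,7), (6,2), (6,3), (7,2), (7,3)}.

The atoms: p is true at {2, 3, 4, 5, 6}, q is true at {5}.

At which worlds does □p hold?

{2, 6, 7}

1: successors {1, 2, 3, 5}; p there: 1:F, 2:T, 3:T, 5:T. ✗
2: successors {2, 4, 5}; p there: 2:T, 4:T, 5:T. ✓
3: successors {1, 2, 3, 7}; p there: 1:F, 2:T, 3:T, 7:F. ✗
4: successors {1, 4}; p there: 1:F, 4:T. ✗
5: successors {5, 6, 7}; p there: 5:T, 6:T, 7:F. ✗
6: successors {2, 3}; p there: 2:T, 3:T. ✓
7: successors {2, 3}; p there: 2:T, 3:T. ✓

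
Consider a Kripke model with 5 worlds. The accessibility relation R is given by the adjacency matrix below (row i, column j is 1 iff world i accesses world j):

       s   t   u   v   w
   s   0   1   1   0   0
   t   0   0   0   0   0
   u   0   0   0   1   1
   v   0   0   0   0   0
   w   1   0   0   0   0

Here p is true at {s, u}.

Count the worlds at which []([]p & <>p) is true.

s: successors {t, u}; []p & <>p there: t:F, u:F. ✗
t: no successors, so []([]p & <>p) holds vacuously. ✓
u: successors {v, w}; []p & <>p there: v:F, w:T. ✗
v: no successors, so []([]p & <>p) holds vacuously. ✓
w: successors {s}; []p & <>p there: s:F. ✗
Satisfying worlds: {t, v}.

2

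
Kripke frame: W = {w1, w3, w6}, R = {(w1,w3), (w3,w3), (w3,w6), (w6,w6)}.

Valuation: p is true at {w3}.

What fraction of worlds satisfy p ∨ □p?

2/3

w1: p is F, □p is T. ✓
w3: p is T, □p is F. ✓
w6: p is F, □p is F. ✗
That's 2 of 3 worlds, so 2/3.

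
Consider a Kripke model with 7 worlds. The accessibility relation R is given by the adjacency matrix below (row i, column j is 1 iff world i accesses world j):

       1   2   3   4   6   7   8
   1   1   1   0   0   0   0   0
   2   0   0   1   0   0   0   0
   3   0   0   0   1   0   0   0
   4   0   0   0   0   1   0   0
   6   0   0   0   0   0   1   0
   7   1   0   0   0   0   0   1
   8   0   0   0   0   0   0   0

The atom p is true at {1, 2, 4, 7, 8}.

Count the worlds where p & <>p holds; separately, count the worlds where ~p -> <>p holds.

For p & <>p:
1: p is T, <>p is T. ✓
2: p is T, <>p is F. ✗
3: p is F, <>p is T. ✗
4: p is T, <>p is F. ✗
6: p is F, <>p is T. ✗
7: p is T, <>p is T. ✓
8: p is T, <>p is F. ✗
— 2 worlds.
For ~p -> <>p:
1: ~p is F, <>p is T. ✓
2: ~p is F, <>p is F. ✓
3: ~p is T, <>p is T. ✓
4: ~p is F, <>p is F. ✓
6: ~p is T, <>p is T. ✓
7: ~p is F, <>p is T. ✓
8: ~p is F, <>p is F. ✓
— 7 worlds.

2 and 7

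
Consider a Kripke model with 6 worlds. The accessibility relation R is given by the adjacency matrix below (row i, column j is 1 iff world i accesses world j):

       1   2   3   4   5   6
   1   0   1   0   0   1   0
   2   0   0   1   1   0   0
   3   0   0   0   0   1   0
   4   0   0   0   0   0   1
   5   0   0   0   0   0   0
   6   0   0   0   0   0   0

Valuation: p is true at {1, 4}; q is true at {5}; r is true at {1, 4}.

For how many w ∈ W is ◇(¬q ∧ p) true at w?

1: successors {2, 5}; ¬q ∧ p there: 2:F, 5:F. ✗
2: successors {3, 4}; ¬q ∧ p there: 3:F, 4:T. ✓
3: successors {5}; ¬q ∧ p there: 5:F. ✗
4: successors {6}; ¬q ∧ p there: 6:F. ✗
5: no successors, so ◇(¬q ∧ p) fails. ✗
6: no successors, so ◇(¬q ∧ p) fails. ✗
Satisfying worlds: {2}.

1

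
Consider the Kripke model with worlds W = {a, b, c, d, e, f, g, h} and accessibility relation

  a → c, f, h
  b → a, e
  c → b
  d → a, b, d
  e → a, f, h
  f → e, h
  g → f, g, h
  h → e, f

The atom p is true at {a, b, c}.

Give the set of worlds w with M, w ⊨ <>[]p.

{a}

a: successors {c, f, h}; []p there: c:T, f:F, h:F. ✓
b: successors {a, e}; []p there: a:F, e:F. ✗
c: successors {b}; []p there: b:F. ✗
d: successors {a, b, d}; []p there: a:F, b:F, d:F. ✗
e: successors {a, f, h}; []p there: a:F, f:F, h:F. ✗
f: successors {e, h}; []p there: e:F, h:F. ✗
g: successors {f, g, h}; []p there: f:F, g:F, h:F. ✗
h: successors {e, f}; []p there: e:F, f:F. ✗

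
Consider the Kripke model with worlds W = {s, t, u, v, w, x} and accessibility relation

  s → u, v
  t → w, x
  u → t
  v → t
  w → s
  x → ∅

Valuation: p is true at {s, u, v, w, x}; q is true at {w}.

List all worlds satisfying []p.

s: successors {u, v}; p there: u:T, v:T. ✓
t: successors {w, x}; p there: w:T, x:T. ✓
u: successors {t}; p there: t:F. ✗
v: successors {t}; p there: t:F. ✗
w: successors {s}; p there: s:T. ✓
x: no successors, so []p holds vacuously. ✓

{s, t, w, x}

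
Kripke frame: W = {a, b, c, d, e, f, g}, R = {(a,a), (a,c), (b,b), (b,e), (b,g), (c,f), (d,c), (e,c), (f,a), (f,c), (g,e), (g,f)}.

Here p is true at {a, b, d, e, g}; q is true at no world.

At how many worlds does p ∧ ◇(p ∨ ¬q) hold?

a: p is T, ◇(p ∨ ¬q) is T. ✓
b: p is T, ◇(p ∨ ¬q) is T. ✓
c: p is F, ◇(p ∨ ¬q) is T. ✗
d: p is T, ◇(p ∨ ¬q) is T. ✓
e: p is T, ◇(p ∨ ¬q) is T. ✓
f: p is F, ◇(p ∨ ¬q) is T. ✗
g: p is T, ◇(p ∨ ¬q) is T. ✓
Satisfying worlds: {a, b, d, e, g}.

5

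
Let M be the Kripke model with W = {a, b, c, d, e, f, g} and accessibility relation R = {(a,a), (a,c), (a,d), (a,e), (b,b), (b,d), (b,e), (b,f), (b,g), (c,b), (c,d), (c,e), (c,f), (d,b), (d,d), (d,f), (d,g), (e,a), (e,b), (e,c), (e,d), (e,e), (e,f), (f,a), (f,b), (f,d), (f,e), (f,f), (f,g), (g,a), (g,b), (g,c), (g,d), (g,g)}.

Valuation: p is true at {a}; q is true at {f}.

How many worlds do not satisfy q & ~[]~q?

6

a: q is F, ~[]~q is F. ✗
b: q is F, ~[]~q is T. ✗
c: q is F, ~[]~q is T. ✗
d: q is F, ~[]~q is T. ✗
e: q is F, ~[]~q is T. ✗
f: q is T, ~[]~q is T. ✓
g: q is F, ~[]~q is F. ✗
Satisfying worlds: {f}.
So q & ~[]~q fails at the other 6 worlds.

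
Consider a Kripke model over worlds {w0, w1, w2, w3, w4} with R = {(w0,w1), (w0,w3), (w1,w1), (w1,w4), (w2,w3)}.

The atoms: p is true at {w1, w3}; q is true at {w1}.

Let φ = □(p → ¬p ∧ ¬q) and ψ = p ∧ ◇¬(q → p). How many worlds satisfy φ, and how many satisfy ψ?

2 and 0

For □(p → ¬p ∧ ¬q):
w0: successors {w1, w3}; p → ¬p ∧ ¬q there: w1:F, w3:F. ✗
w1: successors {w1, w4}; p → ¬p ∧ ¬q there: w1:F, w4:T. ✗
w2: successors {w3}; p → ¬p ∧ ¬q there: w3:F. ✗
w3: no successors, so □(p → ¬p ∧ ¬q) holds vacuously. ✓
w4: no successors, so □(p → ¬p ∧ ¬q) holds vacuously. ✓
— 2 worlds.
For p ∧ ◇¬(q → p):
w0: p is F, ◇¬(q → p) is F. ✗
w1: p is T, ◇¬(q → p) is F. ✗
w2: p is F, ◇¬(q → p) is F. ✗
w3: p is T, ◇¬(q → p) is F. ✗
w4: p is F, ◇¬(q → p) is F. ✗
— 0 worlds.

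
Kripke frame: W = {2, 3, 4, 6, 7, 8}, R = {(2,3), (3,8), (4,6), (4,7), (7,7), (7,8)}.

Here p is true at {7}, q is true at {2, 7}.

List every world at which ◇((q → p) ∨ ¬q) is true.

2: successors {3}; (q → p) ∨ ¬q there: 3:T. ✓
3: successors {8}; (q → p) ∨ ¬q there: 8:T. ✓
4: successors {6, 7}; (q → p) ∨ ¬q there: 6:T, 7:T. ✓
6: no successors, so ◇((q → p) ∨ ¬q) fails. ✗
7: successors {7, 8}; (q → p) ∨ ¬q there: 7:T, 8:T. ✓
8: no successors, so ◇((q → p) ∨ ¬q) fails. ✗

{2, 3, 4, 7}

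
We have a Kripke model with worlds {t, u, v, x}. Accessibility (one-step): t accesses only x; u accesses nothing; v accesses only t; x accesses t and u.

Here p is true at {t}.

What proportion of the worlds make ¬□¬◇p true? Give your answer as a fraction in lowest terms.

1/4

t: □¬◇p is F. ✓
u: □¬◇p is T. ✗
v: □¬◇p is T. ✗
x: □¬◇p is T. ✗
That's 1 of 4 worlds, so 1/4.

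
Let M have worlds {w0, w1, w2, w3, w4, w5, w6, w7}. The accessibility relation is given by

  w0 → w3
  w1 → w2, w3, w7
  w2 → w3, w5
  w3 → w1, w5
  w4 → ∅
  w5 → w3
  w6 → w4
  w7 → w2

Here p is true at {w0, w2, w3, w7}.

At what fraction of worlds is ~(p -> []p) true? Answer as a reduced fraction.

w0: p -> []p is T. ✗
w1: p -> []p is T. ✗
w2: p -> []p is F. ✓
w3: p -> []p is F. ✓
w4: p -> []p is T. ✗
w5: p -> []p is T. ✗
w6: p -> []p is T. ✗
w7: p -> []p is T. ✗
That's 2 of 8 worlds, so 2/8 = 1/4.

1/4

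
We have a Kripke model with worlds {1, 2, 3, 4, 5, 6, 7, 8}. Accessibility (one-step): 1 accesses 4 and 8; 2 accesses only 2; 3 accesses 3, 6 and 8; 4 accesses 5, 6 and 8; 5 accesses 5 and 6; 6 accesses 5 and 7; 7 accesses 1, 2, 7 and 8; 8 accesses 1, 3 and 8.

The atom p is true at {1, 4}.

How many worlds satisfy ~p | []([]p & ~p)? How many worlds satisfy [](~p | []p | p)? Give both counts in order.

For ~p | []([]p & ~p):
1: ~p is F, []([]p & ~p) is F. ✗
2: ~p is T, []([]p & ~p) is F. ✓
3: ~p is T, []([]p & ~p) is F. ✓
4: ~p is F, []([]p & ~p) is F. ✗
5: ~p is T, []([]p & ~p) is F. ✓
6: ~p is T, []([]p & ~p) is F. ✓
7: ~p is T, []([]p & ~p) is F. ✓
8: ~p is T, []([]p & ~p) is F. ✓
— 6 worlds.
For [](~p | []p | p):
1: successors {4, 8}; ~p | []p | p there: 4:T, 8:T. ✓
2: successors {2}; ~p | []p | p there: 2:T. ✓
3: successors {3, 6, 8}; ~p | []p | p there: 3:T, 6:T, 8:T. ✓
4: successors {5, 6, 8}; ~p | []p | p there: 5:T, 6:T, 8:T. ✓
5: successors {5, 6}; ~p | []p | p there: 5:T, 6:T. ✓
6: successors {5, 7}; ~p | []p | p there: 5:T, 7:T. ✓
7: successors {1, 2, 7, 8}; ~p | []p | p there: 1:T, 2:T, 7:T, 8:T. ✓
8: successors {1, 3, 8}; ~p | []p | p there: 1:T, 3:T, 8:T. ✓
— 8 worlds.

6 and 8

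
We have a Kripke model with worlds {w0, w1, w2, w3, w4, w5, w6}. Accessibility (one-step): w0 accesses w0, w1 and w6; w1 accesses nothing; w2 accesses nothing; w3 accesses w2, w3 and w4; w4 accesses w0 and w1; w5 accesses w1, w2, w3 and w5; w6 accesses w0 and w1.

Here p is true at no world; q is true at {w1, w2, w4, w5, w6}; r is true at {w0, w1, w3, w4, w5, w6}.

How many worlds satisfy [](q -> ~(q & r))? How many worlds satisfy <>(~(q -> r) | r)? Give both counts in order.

For [](q -> ~(q & r)):
w0: successors {w0, w1, w6}; q -> ~(q & r) there: w0:T, w1:F, w6:F. ✗
w1: no successors, so [](q -> ~(q & r)) holds vacuously. ✓
w2: no successors, so [](q -> ~(q & r)) holds vacuously. ✓
w3: successors {w2, w3, w4}; q -> ~(q & r) there: w2:T, w3:T, w4:F. ✗
w4: successors {w0, w1}; q -> ~(q & r) there: w0:T, w1:F. ✗
w5: successors {w1, w2, w3, w5}; q -> ~(q & r) there: w1:F, w2:T, w3:T, w5:F. ✗
w6: successors {w0, w1}; q -> ~(q & r) there: w0:T, w1:F. ✗
— 2 worlds.
For <>(~(q -> r) | r):
w0: successors {w0, w1, w6}; ~(q -> r) | r there: w0:T, w1:T, w6:T. ✓
w1: no successors, so <>(~(q -> r) | r) fails. ✗
w2: no successors, so <>(~(q -> r) | r) fails. ✗
w3: successors {w2, w3, w4}; ~(q -> r) | r there: w2:T, w3:T, w4:T. ✓
w4: successors {w0, w1}; ~(q -> r) | r there: w0:T, w1:T. ✓
w5: successors {w1, w2, w3, w5}; ~(q -> r) | r there: w1:T, w2:T, w3:T, w5:T. ✓
w6: successors {w0, w1}; ~(q -> r) | r there: w0:T, w1:T. ✓
— 5 worlds.

2 and 5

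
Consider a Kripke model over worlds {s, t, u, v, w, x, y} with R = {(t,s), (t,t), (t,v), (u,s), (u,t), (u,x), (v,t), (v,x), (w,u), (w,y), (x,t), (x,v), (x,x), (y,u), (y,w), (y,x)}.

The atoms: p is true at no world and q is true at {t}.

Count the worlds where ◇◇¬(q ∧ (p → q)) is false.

1

s: no successors, so ◇◇¬(q ∧ (p → q)) fails. ✗
t: successors {s, t, v}; ◇¬(q ∧ (p → q)) there: s:F, t:T, v:T. ✓
u: successors {s, t, x}; ◇¬(q ∧ (p → q)) there: s:F, t:T, x:T. ✓
v: successors {t, x}; ◇¬(q ∧ (p → q)) there: t:T, x:T. ✓
w: successors {u, y}; ◇¬(q ∧ (p → q)) there: u:T, y:T. ✓
x: successors {t, v, x}; ◇¬(q ∧ (p → q)) there: t:T, v:T, x:T. ✓
y: successors {u, w, x}; ◇¬(q ∧ (p → q)) there: u:T, w:T, x:T. ✓
Satisfying worlds: {t, u, v, w, x, y}.
So ◇◇¬(q ∧ (p → q)) fails at the other 1 world.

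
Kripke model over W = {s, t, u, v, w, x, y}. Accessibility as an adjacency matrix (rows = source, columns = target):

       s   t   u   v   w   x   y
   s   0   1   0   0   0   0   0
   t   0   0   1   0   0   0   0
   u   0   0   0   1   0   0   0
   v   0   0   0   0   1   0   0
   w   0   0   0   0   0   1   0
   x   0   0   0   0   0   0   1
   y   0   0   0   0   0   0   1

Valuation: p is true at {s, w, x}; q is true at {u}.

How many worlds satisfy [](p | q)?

s: successors {t}; p | q there: t:F. ✗
t: successors {u}; p | q there: u:T. ✓
u: successors {v}; p | q there: v:F. ✗
v: successors {w}; p | q there: w:T. ✓
w: successors {x}; p | q there: x:T. ✓
x: successors {y}; p | q there: y:F. ✗
y: successors {y}; p | q there: y:F. ✗
Satisfying worlds: {t, v, w}.

3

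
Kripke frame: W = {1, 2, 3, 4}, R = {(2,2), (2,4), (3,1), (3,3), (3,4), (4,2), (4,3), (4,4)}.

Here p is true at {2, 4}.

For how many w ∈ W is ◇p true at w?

1: no successors, so ◇p fails. ✗
2: successors {2, 4}; p there: 2:T, 4:T. ✓
3: successors {1, 3, 4}; p there: 1:F, 3:F, 4:T. ✓
4: successors {2, 3, 4}; p there: 2:T, 3:F, 4:T. ✓
Satisfying worlds: {2, 3, 4}.

3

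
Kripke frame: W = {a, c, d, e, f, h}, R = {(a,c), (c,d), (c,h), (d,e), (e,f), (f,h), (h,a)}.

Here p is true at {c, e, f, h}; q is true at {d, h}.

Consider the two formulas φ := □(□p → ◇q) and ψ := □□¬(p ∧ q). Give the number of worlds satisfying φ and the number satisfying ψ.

For □(□p → ◇q):
a: successors {c}; □p → ◇q there: c:T. ✓
c: successors {d, h}; □p → ◇q there: d:F, h:T. ✗
d: successors {e}; □p → ◇q there: e:F. ✗
e: successors {f}; □p → ◇q there: f:T. ✓
f: successors {h}; □p → ◇q there: h:T. ✓
h: successors {a}; □p → ◇q there: a:F. ✗
— 3 worlds.
For □□¬(p ∧ q):
a: successors {c}; □¬(p ∧ q) there: c:F. ✗
c: successors {d, h}; □¬(p ∧ q) there: d:T, h:T. ✓
d: successors {e}; □¬(p ∧ q) there: e:T. ✓
e: successors {f}; □¬(p ∧ q) there: f:F. ✗
f: successors {h}; □¬(p ∧ q) there: h:T. ✓
h: successors {a}; □¬(p ∧ q) there: a:T. ✓
— 4 worlds.

3 and 4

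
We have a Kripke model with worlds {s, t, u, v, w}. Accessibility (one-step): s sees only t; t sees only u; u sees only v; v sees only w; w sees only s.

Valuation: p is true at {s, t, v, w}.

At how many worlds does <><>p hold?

4

s: successors {t}; <>p there: t:F. ✗
t: successors {u}; <>p there: u:T. ✓
u: successors {v}; <>p there: v:T. ✓
v: successors {w}; <>p there: w:T. ✓
w: successors {s}; <>p there: s:T. ✓
Satisfying worlds: {t, u, v, w}.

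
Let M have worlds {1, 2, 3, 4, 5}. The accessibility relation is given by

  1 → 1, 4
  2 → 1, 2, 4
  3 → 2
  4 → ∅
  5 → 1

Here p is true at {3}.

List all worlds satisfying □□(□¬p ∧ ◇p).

{4}

1: successors {1, 4}; □(□¬p ∧ ◇p) there: 1:F, 4:T. ✗
2: successors {1, 2, 4}; □(□¬p ∧ ◇p) there: 1:F, 2:F, 4:T. ✗
3: successors {2}; □(□¬p ∧ ◇p) there: 2:F. ✗
4: no successors, so □□(□¬p ∧ ◇p) holds vacuously. ✓
5: successors {1}; □(□¬p ∧ ◇p) there: 1:F. ✗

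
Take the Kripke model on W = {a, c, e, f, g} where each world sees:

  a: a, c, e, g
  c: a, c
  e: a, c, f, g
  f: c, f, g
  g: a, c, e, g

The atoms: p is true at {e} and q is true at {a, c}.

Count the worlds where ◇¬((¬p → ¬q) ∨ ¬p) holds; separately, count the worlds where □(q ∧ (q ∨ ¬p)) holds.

0 and 1

For ◇¬((¬p → ¬q) ∨ ¬p):
a: successors {a, c, e, g}; ¬((¬p → ¬q) ∨ ¬p) there: a:F, c:F, e:F, g:F. ✗
c: successors {a, c}; ¬((¬p → ¬q) ∨ ¬p) there: a:F, c:F. ✗
e: successors {a, c, f, g}; ¬((¬p → ¬q) ∨ ¬p) there: a:F, c:F, f:F, g:F. ✗
f: successors {c, f, g}; ¬((¬p → ¬q) ∨ ¬p) there: c:F, f:F, g:F. ✗
g: successors {a, c, e, g}; ¬((¬p → ¬q) ∨ ¬p) there: a:F, c:F, e:F, g:F. ✗
— 0 worlds.
For □(q ∧ (q ∨ ¬p)):
a: successors {a, c, e, g}; q ∧ (q ∨ ¬p) there: a:T, c:T, e:F, g:F. ✗
c: successors {a, c}; q ∧ (q ∨ ¬p) there: a:T, c:T. ✓
e: successors {a, c, f, g}; q ∧ (q ∨ ¬p) there: a:T, c:T, f:F, g:F. ✗
f: successors {c, f, g}; q ∧ (q ∨ ¬p) there: c:T, f:F, g:F. ✗
g: successors {a, c, e, g}; q ∧ (q ∨ ¬p) there: a:T, c:T, e:F, g:F. ✗
— 1 world.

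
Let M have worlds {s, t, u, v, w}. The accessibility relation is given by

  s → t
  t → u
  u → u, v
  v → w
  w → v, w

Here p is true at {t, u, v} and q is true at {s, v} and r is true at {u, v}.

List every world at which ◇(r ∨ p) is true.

{s, t, u, w}

s: successors {t}; r ∨ p there: t:T. ✓
t: successors {u}; r ∨ p there: u:T. ✓
u: successors {u, v}; r ∨ p there: u:T, v:T. ✓
v: successors {w}; r ∨ p there: w:F. ✗
w: successors {v, w}; r ∨ p there: v:T, w:F. ✓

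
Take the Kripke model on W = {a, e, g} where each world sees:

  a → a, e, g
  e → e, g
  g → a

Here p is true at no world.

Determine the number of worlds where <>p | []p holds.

0

a: <>p is F, []p is F. ✗
e: <>p is F, []p is F. ✗
g: <>p is F, []p is F. ✗
Satisfying worlds: ∅.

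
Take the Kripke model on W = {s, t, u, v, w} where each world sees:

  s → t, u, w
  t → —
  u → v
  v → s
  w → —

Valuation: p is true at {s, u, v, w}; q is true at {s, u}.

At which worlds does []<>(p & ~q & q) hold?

{t, w}

s: successors {t, u, w}; <>(p & ~q & q) there: t:F, u:F, w:F. ✗
t: no successors, so []<>(p & ~q & q) holds vacuously. ✓
u: successors {v}; <>(p & ~q & q) there: v:F. ✗
v: successors {s}; <>(p & ~q & q) there: s:F. ✗
w: no successors, so []<>(p & ~q & q) holds vacuously. ✓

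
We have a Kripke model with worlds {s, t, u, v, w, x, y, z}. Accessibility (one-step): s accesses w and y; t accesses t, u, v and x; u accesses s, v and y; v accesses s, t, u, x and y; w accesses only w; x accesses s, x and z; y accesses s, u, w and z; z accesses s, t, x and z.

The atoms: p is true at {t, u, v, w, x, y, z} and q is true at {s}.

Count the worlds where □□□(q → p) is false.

s: successors {w, y}; □□(q → p) there: w:T, y:F. ✗
t: successors {t, u, v, x}; □□(q → p) there: t:F, u:F, v:F, x:F. ✗
u: successors {s, v, y}; □□(q → p) there: s:F, v:F, y:F. ✗
v: successors {s, t, u, x, y}; □□(q → p) there: s:F, t:F, u:F, x:F, y:F. ✗
w: successors {w}; □□(q → p) there: w:T. ✓
x: successors {s, x, z}; □□(q → p) there: s:F, x:F, z:F. ✗
y: successors {s, u, w, z}; □□(q → p) there: s:F, u:F, w:T, z:F. ✗
z: successors {s, t, x, z}; □□(q → p) there: s:F, t:F, x:F, z:F. ✗
Satisfying worlds: {w}.
So □□□(q → p) fails at the other 7 worlds.

7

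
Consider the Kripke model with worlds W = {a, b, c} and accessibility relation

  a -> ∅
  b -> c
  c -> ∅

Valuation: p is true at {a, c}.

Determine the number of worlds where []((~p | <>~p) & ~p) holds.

a: no successors, so []((~p | <>~p) & ~p) holds vacuously. ✓
b: successors {c}; (~p | <>~p) & ~p there: c:F. ✗
c: no successors, so []((~p | <>~p) & ~p) holds vacuously. ✓
Satisfying worlds: {a, c}.

2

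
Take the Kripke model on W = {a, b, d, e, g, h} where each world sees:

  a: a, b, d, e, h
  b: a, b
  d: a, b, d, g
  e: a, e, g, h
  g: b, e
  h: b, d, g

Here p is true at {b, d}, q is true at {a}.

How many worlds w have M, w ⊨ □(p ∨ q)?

a: successors {a, b, d, e, h}; p ∨ q there: a:T, b:T, d:T, e:F, h:F. ✗
b: successors {a, b}; p ∨ q there: a:T, b:T. ✓
d: successors {a, b, d, g}; p ∨ q there: a:T, b:T, d:T, g:F. ✗
e: successors {a, e, g, h}; p ∨ q there: a:T, e:F, g:F, h:F. ✗
g: successors {b, e}; p ∨ q there: b:T, e:F. ✗
h: successors {b, d, g}; p ∨ q there: b:T, d:T, g:F. ✗
Satisfying worlds: {b}.

1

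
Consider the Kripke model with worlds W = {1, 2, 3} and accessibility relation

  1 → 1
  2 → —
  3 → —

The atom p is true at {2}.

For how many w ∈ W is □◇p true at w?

2

1: successors {1}; ◇p there: 1:F. ✗
2: no successors, so □◇p holds vacuously. ✓
3: no successors, so □◇p holds vacuously. ✓
Satisfying worlds: {2, 3}.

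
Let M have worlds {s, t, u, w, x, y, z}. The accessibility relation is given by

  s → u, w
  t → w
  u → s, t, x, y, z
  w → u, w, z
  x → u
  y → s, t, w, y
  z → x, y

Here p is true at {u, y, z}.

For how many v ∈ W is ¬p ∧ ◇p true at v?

3

s: ¬p is T, ◇p is T. ✓
t: ¬p is T, ◇p is F. ✗
u: ¬p is F, ◇p is T. ✗
w: ¬p is T, ◇p is T. ✓
x: ¬p is T, ◇p is T. ✓
y: ¬p is F, ◇p is T. ✗
z: ¬p is F, ◇p is T. ✗
Satisfying worlds: {s, w, x}.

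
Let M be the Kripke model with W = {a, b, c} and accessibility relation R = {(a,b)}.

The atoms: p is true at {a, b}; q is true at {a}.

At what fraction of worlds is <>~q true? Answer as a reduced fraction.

a: successors {b}; ~q there: b:T. ✓
b: no successors, so <>~q fails. ✗
c: no successors, so <>~q fails. ✗
That's 1 of 3 worlds, so 1/3.

1/3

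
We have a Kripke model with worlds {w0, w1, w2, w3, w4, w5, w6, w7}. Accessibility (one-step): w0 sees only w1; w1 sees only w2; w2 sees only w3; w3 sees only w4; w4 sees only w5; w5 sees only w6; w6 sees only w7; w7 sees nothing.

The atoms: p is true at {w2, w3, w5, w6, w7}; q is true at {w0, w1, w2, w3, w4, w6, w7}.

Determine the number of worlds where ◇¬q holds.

w0: successors {w1}; ¬q there: w1:F. ✗
w1: successors {w2}; ¬q there: w2:F. ✗
w2: successors {w3}; ¬q there: w3:F. ✗
w3: successors {w4}; ¬q there: w4:F. ✗
w4: successors {w5}; ¬q there: w5:T. ✓
w5: successors {w6}; ¬q there: w6:F. ✗
w6: successors {w7}; ¬q there: w7:F. ✗
w7: no successors, so ◇¬q fails. ✗
Satisfying worlds: {w4}.

1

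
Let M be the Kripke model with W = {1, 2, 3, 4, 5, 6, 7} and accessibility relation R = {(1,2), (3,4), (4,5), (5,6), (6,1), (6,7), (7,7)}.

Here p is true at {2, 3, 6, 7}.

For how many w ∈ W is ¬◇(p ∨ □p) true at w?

2

1: ◇(p ∨ □p) is T. ✗
2: ◇(p ∨ □p) is F. ✓
3: ◇(p ∨ □p) is F. ✓
4: ◇(p ∨ □p) is T. ✗
5: ◇(p ∨ □p) is T. ✗
6: ◇(p ∨ □p) is T. ✗
7: ◇(p ∨ □p) is T. ✗
Satisfying worlds: {2, 3}.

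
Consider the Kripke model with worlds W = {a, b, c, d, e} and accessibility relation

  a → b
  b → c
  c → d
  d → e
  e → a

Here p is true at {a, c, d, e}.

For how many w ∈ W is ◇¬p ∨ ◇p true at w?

a: ◇¬p is T, ◇p is F. ✓
b: ◇¬p is F, ◇p is T. ✓
c: ◇¬p is F, ◇p is T. ✓
d: ◇¬p is F, ◇p is T. ✓
e: ◇¬p is F, ◇p is T. ✓
Satisfying worlds: {a, b, c, d, e}.

5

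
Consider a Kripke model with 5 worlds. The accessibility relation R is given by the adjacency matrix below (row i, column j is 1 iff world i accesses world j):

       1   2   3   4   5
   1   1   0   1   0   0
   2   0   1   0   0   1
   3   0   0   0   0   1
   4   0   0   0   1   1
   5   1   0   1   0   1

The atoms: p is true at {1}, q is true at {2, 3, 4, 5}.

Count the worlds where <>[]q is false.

1

1: successors {1, 3}; []q there: 1:F, 3:T. ✓
2: successors {2, 5}; []q there: 2:T, 5:F. ✓
3: successors {5}; []q there: 5:F. ✗
4: successors {4, 5}; []q there: 4:T, 5:F. ✓
5: successors {1, 3, 5}; []q there: 1:F, 3:T, 5:F. ✓
Satisfying worlds: {1, 2, 4, 5}.
So <>[]q fails at the other 1 world.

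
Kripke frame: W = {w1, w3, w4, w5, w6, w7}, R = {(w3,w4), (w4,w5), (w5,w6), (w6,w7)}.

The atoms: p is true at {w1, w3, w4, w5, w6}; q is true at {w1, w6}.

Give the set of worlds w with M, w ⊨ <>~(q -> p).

w1: no successors, so <>~(q -> p) fails. ✗
w3: successors {w4}; ~(q -> p) there: w4:F. ✗
w4: successors {w5}; ~(q -> p) there: w5:F. ✗
w5: successors {w6}; ~(q -> p) there: w6:F. ✗
w6: successors {w7}; ~(q -> p) there: w7:F. ✗
w7: no successors, so <>~(q -> p) fails. ✗

∅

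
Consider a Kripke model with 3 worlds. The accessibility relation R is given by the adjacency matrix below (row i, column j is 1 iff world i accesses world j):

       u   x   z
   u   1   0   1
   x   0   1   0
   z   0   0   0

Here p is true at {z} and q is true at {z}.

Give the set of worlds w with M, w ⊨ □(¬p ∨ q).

u: successors {u, z}; ¬p ∨ q there: u:T, z:T. ✓
x: successors {x}; ¬p ∨ q there: x:T. ✓
z: no successors, so □(¬p ∨ q) holds vacuously. ✓

{u, x, z}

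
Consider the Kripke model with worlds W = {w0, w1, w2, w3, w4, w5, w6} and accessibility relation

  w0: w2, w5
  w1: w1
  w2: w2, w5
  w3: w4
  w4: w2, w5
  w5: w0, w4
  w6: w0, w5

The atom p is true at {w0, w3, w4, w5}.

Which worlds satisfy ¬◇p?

w0: ◇p is T. ✗
w1: ◇p is F. ✓
w2: ◇p is T. ✗
w3: ◇p is T. ✗
w4: ◇p is T. ✗
w5: ◇p is T. ✗
w6: ◇p is T. ✗

{w1}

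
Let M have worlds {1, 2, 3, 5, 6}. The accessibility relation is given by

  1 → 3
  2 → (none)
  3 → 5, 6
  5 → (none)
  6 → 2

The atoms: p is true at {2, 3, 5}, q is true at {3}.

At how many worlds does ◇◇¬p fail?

4

1: successors {3}; ◇¬p there: 3:T. ✓
2: no successors, so ◇◇¬p fails. ✗
3: successors {5, 6}; ◇¬p there: 5:F, 6:F. ✗
5: no successors, so ◇◇¬p fails. ✗
6: successors {2}; ◇¬p there: 2:F. ✗
Satisfying worlds: {1}.
So ◇◇¬p fails at the other 4 worlds.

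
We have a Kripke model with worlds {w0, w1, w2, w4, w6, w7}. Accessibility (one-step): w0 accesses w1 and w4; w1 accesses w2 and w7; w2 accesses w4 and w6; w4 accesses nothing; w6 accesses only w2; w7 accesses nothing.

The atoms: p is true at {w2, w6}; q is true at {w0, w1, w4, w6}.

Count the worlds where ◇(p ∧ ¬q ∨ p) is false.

3

w0: successors {w1, w4}; p ∧ ¬q ∨ p there: w1:F, w4:F. ✗
w1: successors {w2, w7}; p ∧ ¬q ∨ p there: w2:T, w7:F. ✓
w2: successors {w4, w6}; p ∧ ¬q ∨ p there: w4:F, w6:T. ✓
w4: no successors, so ◇(p ∧ ¬q ∨ p) fails. ✗
w6: successors {w2}; p ∧ ¬q ∨ p there: w2:T. ✓
w7: no successors, so ◇(p ∧ ¬q ∨ p) fails. ✗
Satisfying worlds: {w1, w2, w6}.
So ◇(p ∧ ¬q ∨ p) fails at the other 3 worlds.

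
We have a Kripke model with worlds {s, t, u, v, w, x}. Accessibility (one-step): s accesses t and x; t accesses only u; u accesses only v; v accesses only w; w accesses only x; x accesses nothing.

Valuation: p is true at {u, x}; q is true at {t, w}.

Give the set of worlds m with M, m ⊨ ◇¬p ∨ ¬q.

s: ◇¬p is T, ¬q is T. ✓
t: ◇¬p is F, ¬q is F. ✗
u: ◇¬p is T, ¬q is T. ✓
v: ◇¬p is T, ¬q is T. ✓
w: ◇¬p is F, ¬q is F. ✗
x: ◇¬p is F, ¬q is T. ✓

{s, u, v, x}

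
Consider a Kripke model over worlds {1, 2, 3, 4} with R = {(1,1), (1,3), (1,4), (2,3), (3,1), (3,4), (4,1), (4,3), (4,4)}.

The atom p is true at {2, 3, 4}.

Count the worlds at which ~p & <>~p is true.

1: ~p is T, <>~p is T. ✓
2: ~p is F, <>~p is F. ✗
3: ~p is F, <>~p is T. ✗
4: ~p is F, <>~p is T. ✗
Satisfying worlds: {1}.

1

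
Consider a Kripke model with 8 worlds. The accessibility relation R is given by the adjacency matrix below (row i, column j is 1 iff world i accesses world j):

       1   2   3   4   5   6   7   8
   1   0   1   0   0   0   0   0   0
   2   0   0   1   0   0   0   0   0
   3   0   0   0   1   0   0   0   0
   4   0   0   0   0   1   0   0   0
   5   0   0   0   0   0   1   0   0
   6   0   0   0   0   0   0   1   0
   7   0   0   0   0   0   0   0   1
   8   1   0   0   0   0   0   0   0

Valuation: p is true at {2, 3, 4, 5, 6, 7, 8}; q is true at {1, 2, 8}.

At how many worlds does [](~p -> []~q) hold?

7

1: successors {2}; ~p -> []~q there: 2:T. ✓
2: successors {3}; ~p -> []~q there: 3:T. ✓
3: successors {4}; ~p -> []~q there: 4:T. ✓
4: successors {5}; ~p -> []~q there: 5:T. ✓
5: successors {6}; ~p -> []~q there: 6:T. ✓
6: successors {7}; ~p -> []~q there: 7:T. ✓
7: successors {8}; ~p -> []~q there: 8:T. ✓
8: successors {1}; ~p -> []~q there: 1:F. ✗
Satisfying worlds: {1, 2, 3, 4, 5, 6, 7}.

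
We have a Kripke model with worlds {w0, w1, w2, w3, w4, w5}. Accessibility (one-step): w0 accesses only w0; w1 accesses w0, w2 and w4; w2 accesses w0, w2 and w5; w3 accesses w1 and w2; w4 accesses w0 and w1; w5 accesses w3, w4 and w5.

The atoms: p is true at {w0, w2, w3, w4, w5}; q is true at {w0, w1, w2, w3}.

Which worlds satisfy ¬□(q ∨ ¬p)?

w0: □(q ∨ ¬p) is T. ✗
w1: □(q ∨ ¬p) is F. ✓
w2: □(q ∨ ¬p) is F. ✓
w3: □(q ∨ ¬p) is T. ✗
w4: □(q ∨ ¬p) is T. ✗
w5: □(q ∨ ¬p) is F. ✓

{w1, w2, w5}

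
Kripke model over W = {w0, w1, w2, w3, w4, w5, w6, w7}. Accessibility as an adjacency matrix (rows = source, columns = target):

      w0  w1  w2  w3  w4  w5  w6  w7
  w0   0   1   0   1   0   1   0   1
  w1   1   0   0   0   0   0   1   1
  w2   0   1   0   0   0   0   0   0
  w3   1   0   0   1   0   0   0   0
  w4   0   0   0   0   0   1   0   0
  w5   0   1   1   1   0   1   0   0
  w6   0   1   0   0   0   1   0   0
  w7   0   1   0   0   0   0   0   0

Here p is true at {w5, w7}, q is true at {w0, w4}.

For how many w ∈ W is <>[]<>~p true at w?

8

w0: successors {w1, w3, w5, w7}; []<>~p there: w1:T, w3:T, w5:T, w7:T. ✓
w1: successors {w0, w6, w7}; []<>~p there: w0:T, w6:T, w7:T. ✓
w2: successors {w1}; []<>~p there: w1:T. ✓
w3: successors {w0, w3}; []<>~p there: w0:T, w3:T. ✓
w4: successors {w5}; []<>~p there: w5:T. ✓
w5: successors {w1, w2, w3, w5}; []<>~p there: w1:T, w2:T, w3:T, w5:T. ✓
w6: successors {w1, w5}; []<>~p there: w1:T, w5:T. ✓
w7: successors {w1}; []<>~p there: w1:T. ✓
Satisfying worlds: {w0, w1, w2, w3, w4, w5, w6, w7}.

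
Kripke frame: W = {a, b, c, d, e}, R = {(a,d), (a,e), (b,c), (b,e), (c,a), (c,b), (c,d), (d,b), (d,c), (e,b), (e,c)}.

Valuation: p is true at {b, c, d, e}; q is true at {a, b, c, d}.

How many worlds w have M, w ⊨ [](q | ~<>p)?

3

a: successors {d, e}; q | ~<>p there: d:T, e:F. ✗
b: successors {c, e}; q | ~<>p there: c:T, e:F. ✗
c: successors {a, b, d}; q | ~<>p there: a:T, b:T, d:T. ✓
d: successors {b, c}; q | ~<>p there: b:T, c:T. ✓
e: successors {b, c}; q | ~<>p there: b:T, c:T. ✓
Satisfying worlds: {c, d, e}.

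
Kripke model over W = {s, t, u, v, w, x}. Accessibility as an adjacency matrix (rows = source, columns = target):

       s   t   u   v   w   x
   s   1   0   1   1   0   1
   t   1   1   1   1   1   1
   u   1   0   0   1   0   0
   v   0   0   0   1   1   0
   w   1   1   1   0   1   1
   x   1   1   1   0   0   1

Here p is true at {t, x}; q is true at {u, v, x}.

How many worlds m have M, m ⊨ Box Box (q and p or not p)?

s: successors {s, u, v, x}; Box (q and p or not p) there: s:T, u:T, v:T, x:F. ✗
t: successors {s, t, u, v, w, x}; Box (q and p or not p) there: s:T, t:F, u:T, v:T, w:F, x:F. ✗
u: successors {s, v}; Box (q and p or not p) there: s:T, v:T. ✓
v: successors {v, w}; Box (q and p or not p) there: v:T, w:F. ✗
w: successors {s, t, u, w, x}; Box (q and p or not p) there: s:T, t:F, u:T, w:F, x:F. ✗
x: successors {s, t, u, x}; Box (q and p or not p) there: s:T, t:F, u:T, x:F. ✗
Satisfying worlds: {u}.

1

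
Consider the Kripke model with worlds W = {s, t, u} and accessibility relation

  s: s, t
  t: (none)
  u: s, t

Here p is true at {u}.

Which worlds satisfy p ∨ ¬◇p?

{s, t, u}

s: p is F, ¬◇p is T. ✓
t: p is F, ¬◇p is T. ✓
u: p is T, ¬◇p is T. ✓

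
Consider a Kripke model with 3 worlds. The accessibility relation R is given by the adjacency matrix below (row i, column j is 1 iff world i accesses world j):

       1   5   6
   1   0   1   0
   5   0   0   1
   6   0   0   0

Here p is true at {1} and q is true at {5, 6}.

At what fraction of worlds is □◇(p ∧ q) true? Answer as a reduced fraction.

1: successors {5}; ◇(p ∧ q) there: 5:F. ✗
5: successors {6}; ◇(p ∧ q) there: 6:F. ✗
6: no successors, so □◇(p ∧ q) holds vacuously. ✓
That's 1 of 3 worlds, so 1/3.

1/3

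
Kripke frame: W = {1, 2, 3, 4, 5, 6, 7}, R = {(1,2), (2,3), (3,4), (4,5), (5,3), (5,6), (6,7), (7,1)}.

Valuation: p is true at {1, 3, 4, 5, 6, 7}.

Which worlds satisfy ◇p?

1: successors {2}; p there: 2:F. ✗
2: successors {3}; p there: 3:T. ✓
3: successors {4}; p there: 4:T. ✓
4: successors {5}; p there: 5:T. ✓
5: successors {3, 6}; p there: 3:T, 6:T. ✓
6: successors {7}; p there: 7:T. ✓
7: successors {1}; p there: 1:T. ✓

{2, 3, 4, 5, 6, 7}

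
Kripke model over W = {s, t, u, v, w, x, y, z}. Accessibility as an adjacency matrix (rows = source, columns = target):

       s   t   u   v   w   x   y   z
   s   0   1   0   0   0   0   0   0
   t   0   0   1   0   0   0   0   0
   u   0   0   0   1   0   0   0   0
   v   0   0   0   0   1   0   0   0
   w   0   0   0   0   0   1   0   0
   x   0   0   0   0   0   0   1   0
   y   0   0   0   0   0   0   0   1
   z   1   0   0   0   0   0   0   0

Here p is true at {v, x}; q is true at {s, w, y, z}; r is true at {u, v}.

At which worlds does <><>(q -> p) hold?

{s, t, v, z}

s: successors {t}; <>(q -> p) there: t:T. ✓
t: successors {u}; <>(q -> p) there: u:T. ✓
u: successors {v}; <>(q -> p) there: v:F. ✗
v: successors {w}; <>(q -> p) there: w:T. ✓
w: successors {x}; <>(q -> p) there: x:F. ✗
x: successors {y}; <>(q -> p) there: y:F. ✗
y: successors {z}; <>(q -> p) there: z:F. ✗
z: successors {s}; <>(q -> p) there: s:T. ✓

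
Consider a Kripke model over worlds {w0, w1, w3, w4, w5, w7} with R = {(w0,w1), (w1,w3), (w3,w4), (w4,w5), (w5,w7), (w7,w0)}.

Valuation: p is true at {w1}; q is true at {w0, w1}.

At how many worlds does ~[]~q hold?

2

w0: []~q is F. ✓
w1: []~q is T. ✗
w3: []~q is T. ✗
w4: []~q is T. ✗
w5: []~q is T. ✗
w7: []~q is F. ✓
Satisfying worlds: {w0, w7}.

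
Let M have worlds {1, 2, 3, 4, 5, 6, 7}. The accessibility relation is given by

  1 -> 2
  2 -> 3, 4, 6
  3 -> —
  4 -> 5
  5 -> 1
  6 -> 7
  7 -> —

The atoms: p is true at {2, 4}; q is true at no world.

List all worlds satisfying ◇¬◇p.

1: successors {2}; ¬◇p there: 2:F. ✗
2: successors {3, 4, 6}; ¬◇p there: 3:T, 4:T, 6:T. ✓
3: no successors, so ◇¬◇p fails. ✗
4: successors {5}; ¬◇p there: 5:T. ✓
5: successors {1}; ¬◇p there: 1:F. ✗
6: successors {7}; ¬◇p there: 7:T. ✓
7: no successors, so ◇¬◇p fails. ✗

{2, 4, 6}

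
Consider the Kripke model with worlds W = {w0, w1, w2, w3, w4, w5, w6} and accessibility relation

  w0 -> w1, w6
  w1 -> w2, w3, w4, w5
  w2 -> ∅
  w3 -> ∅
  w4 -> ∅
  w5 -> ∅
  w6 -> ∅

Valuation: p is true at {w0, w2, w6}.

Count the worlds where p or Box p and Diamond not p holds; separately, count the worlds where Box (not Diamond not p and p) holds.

For p or Box p and Diamond not p:
w0: p is T, Box p and Diamond not p is F. ✓
w1: p is F, Box p and Diamond not p is F. ✗
w2: p is T, Box p and Diamond not p is F. ✓
w3: p is F, Box p and Diamond not p is F. ✗
w4: p is F, Box p and Diamond not p is F. ✗
w5: p is F, Box p and Diamond not p is F. ✗
w6: p is T, Box p and Diamond not p is F. ✓
— 3 worlds.
For Box (not Diamond not p and p):
w0: successors {w1, w6}; not Diamond not p and p there: w1:F, w6:T. ✗
w1: successors {w2, w3, w4, w5}; not Diamond not p and p there: w2:T, w3:F, w4:F, w5:F. ✗
w2: no successors, so Box (not Diamond not p and p) holds vacuously. ✓
w3: no successors, so Box (not Diamond not p and p) holds vacuously. ✓
w4: no successors, so Box (not Diamond not p and p) holds vacuously. ✓
w5: no successors, so Box (not Diamond not p and p) holds vacuously. ✓
w6: no successors, so Box (not Diamond not p and p) holds vacuously. ✓
— 5 worlds.

3 and 5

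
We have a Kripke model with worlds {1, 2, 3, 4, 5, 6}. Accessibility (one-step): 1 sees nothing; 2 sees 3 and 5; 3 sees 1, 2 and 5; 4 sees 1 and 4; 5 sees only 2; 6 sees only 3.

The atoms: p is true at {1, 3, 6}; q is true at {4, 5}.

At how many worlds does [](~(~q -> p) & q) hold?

1: no successors, so [](~(~q -> p) & q) holds vacuously. ✓
2: successors {3, 5}; ~(~q -> p) & q there: 3:F, 5:F. ✗
3: successors {1, 2, 5}; ~(~q -> p) & q there: 1:F, 2:F, 5:F. ✗
4: successors {1, 4}; ~(~q -> p) & q there: 1:F, 4:F. ✗
5: successors {2}; ~(~q -> p) & q there: 2:F. ✗
6: successors {3}; ~(~q -> p) & q there: 3:F. ✗
Satisfying worlds: {1}.

1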